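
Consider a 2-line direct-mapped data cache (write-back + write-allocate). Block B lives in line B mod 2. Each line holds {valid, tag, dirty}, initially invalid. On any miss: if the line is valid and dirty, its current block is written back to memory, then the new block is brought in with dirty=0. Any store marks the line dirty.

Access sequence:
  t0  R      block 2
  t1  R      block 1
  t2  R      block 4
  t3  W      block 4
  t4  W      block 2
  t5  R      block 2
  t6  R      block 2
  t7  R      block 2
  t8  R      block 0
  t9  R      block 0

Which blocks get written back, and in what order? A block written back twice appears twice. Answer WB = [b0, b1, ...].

  0 | R B2 → L0 miss [-]
  1 | R B1 → L1 miss [-]
  2 | R B4 → L0 miss [-]
  3 | W B4 → L0 hit [D]
  4 | W B2 → L0 miss wb→B4 [D]
  5 | R B2 → L0 hit [D]
  6 | R B2 → L0 hit [D]
  7 | R B2 → L0 hit [D]
  8 | R B0 → L0 miss wb→B2 [-]
  9 | R B0 → L0 hit [-]

WB = [4, 2]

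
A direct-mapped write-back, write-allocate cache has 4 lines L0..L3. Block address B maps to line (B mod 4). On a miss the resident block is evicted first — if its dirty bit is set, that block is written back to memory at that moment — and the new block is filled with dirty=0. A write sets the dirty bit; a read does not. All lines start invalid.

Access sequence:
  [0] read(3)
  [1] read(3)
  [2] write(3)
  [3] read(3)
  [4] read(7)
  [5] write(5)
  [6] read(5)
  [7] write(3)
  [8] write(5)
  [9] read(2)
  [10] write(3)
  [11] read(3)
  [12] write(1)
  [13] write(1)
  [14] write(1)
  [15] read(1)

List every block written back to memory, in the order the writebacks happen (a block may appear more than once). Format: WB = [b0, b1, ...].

WB = [3, 5]

0: R B3 → L3 miss [-]
1: R B3 → L3 hit [-]
2: W B3 → L3 hit [D]
3: R B3 → L3 hit [D]
4: R B7 → L3 miss wb→B3 [-]
5: W B5 → L1 miss [D]
6: R B5 → L1 hit [D]
7: W B3 → L3 miss [D]
8: W B5 → L1 hit [D]
9: R B2 → L2 miss [-]
10: W B3 → L3 hit [D]
11: R B3 → L3 hit [D]
12: W B1 → L1 miss wb→B5 [D]
13: W B1 → L1 hit [D]
14: W B1 → L1 hit [D]
15: R B1 → L1 hit [D]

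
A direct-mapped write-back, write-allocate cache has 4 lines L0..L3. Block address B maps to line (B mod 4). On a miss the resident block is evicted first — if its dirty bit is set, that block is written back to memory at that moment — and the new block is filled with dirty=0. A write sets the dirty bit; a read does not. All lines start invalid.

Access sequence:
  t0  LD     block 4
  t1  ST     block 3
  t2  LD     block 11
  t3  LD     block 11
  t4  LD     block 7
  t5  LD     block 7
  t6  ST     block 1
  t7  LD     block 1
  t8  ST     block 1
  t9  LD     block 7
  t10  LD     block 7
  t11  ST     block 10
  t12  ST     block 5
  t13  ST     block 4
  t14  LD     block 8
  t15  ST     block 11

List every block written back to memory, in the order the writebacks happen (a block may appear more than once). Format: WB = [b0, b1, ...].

WB = [3, 1, 4]

0: R B4 → L0 miss [-]
1: W B3 → L3 miss [D]
2: R B11 → L3 miss wb→B3 [-]
3: R B11 → L3 hit [-]
4: R B7 → L3 miss [-]
5: R B7 → L3 hit [-]
6: W B1 → L1 miss [D]
7: R B1 → L1 hit [D]
8: W B1 → L1 hit [D]
9: R B7 → L3 hit [-]
10: R B7 → L3 hit [-]
11: W B10 → L2 miss [D]
12: W B5 → L1 miss wb→B1 [D]
13: W B4 → L0 hit [D]
14: R B8 → L0 miss wb→B4 [-]
15: W B11 → L3 miss [D]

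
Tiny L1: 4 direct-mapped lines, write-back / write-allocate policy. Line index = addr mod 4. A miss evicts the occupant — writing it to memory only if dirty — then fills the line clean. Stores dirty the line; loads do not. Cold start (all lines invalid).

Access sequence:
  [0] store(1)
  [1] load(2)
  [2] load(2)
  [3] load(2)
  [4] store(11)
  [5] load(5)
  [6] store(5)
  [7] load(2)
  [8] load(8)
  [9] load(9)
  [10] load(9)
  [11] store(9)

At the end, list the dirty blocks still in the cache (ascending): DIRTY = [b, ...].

  0 | W B1 → L1 miss [D]
  1 | R B2 → L2 miss [-]
  2 | R B2 → L2 hit [-]
  3 | R B2 → L2 hit [-]
  4 | W B11 → L3 miss [D]
  5 | R B5 → L1 miss wb→B1 [-]
  6 | W B5 → L1 hit [D]
  7 | R B2 → L2 hit [-]
  8 | R B8 → L0 miss [-]
  9 | R B9 → L1 miss wb→B5 [-]
  10 | R B9 → L1 hit [-]
  11 | W B9 → L1 hit [D]

DIRTY = [9, 11]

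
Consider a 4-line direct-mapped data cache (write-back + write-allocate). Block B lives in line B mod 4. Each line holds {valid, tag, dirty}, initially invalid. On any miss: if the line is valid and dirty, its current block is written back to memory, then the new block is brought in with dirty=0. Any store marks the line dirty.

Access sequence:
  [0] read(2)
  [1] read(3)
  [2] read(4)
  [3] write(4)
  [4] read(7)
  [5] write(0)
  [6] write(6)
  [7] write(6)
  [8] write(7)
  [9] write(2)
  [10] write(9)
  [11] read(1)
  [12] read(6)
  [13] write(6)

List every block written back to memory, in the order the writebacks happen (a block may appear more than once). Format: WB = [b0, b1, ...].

  0 | R B2 → L2 miss [-]
  1 | R B3 → L3 miss [-]
  2 | R B4 → L0 miss [-]
  3 | W B4 → L0 hit [D]
  4 | R B7 → L3 miss [-]
  5 | W B0 → L0 miss wb→B4 [D]
  6 | W B6 → L2 miss [D]
  7 | W B6 → L2 hit [D]
  8 | W B7 → L3 hit [D]
  9 | W B2 → L2 miss wb→B6 [D]
  10 | W B9 → L1 miss [D]
  11 | R B1 → L1 miss wb→B9 [-]
  12 | R B6 → L2 miss wb→B2 [-]
  13 | W B6 → L2 hit [D]

WB = [4, 6, 9, 2]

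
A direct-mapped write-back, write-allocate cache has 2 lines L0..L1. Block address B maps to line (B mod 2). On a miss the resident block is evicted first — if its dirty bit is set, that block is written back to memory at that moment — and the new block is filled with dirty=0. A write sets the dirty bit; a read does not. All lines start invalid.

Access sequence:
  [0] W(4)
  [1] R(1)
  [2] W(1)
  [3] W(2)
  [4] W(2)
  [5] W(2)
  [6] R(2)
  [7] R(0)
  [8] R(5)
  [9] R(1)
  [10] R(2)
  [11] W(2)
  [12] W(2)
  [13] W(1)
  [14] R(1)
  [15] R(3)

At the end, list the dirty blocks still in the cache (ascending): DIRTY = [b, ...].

DIRTY = [2]

0: W B4 -> L0 miss  d=D]
1: R B1 -> L1 miss  d=-]
2: W B1 -> L1 hit  d=D]
3: W B2 -> L0 miss wb->B4  d=D]
4: W B2 -> L0 hit  d=D]
5: W B2 -> L0 hit  d=D]
6: R B2 -> L0 hit  d=D]
7: R B0 -> L0 miss wb->B2  d=-]
8: R B5 -> L1 miss wb->B1  d=-]
9: R B1 -> L1 miss  d=-]
10: R B2 -> L0 miss  d=-]
11: W B2 -> L0 hit  d=D]
12: W B2 -> L0 hit  d=D]
13: W B1 -> L1 hit  d=D]
14: R B1 -> L1 hit  d=D]
15: R B3 -> L1 miss wb->B1  d=-]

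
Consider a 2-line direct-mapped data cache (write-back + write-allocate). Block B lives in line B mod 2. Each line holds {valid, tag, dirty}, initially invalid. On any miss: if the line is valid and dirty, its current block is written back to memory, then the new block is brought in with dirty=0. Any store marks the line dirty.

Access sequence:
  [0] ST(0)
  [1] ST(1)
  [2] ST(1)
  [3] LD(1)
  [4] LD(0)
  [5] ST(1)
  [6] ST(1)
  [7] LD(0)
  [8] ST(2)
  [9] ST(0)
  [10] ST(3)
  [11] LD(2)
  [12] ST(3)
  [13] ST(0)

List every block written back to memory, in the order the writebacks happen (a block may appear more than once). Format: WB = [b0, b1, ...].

0: W B0 → L0 miss [D]
1: W B1 → L1 miss [D]
2: W B1 → L1 hit [D]
3: R B1 → L1 hit [D]
4: R B0 → L0 hit [D]
5: W B1 → L1 hit [D]
6: W B1 → L1 hit [D]
7: R B0 → L0 hit [D]
8: W B2 → L0 miss wb→B0 [D]
9: W B0 → L0 miss wb→B2 [D]
10: W B3 → L1 miss wb→B1 [D]
11: R B2 → L0 miss wb→B0 [-]
12: W B3 → L1 hit [D]
13: W B0 → L0 miss [D]

WB = [0, 2, 1, 0]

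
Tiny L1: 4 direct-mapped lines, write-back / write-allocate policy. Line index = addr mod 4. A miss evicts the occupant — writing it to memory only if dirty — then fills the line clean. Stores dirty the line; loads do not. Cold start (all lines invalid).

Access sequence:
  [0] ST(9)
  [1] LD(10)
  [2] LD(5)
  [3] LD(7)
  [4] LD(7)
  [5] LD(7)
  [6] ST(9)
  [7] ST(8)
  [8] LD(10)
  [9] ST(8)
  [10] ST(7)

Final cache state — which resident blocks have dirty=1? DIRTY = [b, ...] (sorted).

DIRTY = [7, 8, 9]

0: W B9 → L1 miss [D]
1: R B10 → L2 miss [-]
2: R B5 → L1 miss wb→B9 [-]
3: R B7 → L3 miss [-]
4: R B7 → L3 hit [-]
5: R B7 → L3 hit [-]
6: W B9 → L1 miss [D]
7: W B8 → L0 miss [D]
8: R B10 → L2 hit [-]
9: W B8 → L0 hit [D]
10: W B7 → L3 hit [D]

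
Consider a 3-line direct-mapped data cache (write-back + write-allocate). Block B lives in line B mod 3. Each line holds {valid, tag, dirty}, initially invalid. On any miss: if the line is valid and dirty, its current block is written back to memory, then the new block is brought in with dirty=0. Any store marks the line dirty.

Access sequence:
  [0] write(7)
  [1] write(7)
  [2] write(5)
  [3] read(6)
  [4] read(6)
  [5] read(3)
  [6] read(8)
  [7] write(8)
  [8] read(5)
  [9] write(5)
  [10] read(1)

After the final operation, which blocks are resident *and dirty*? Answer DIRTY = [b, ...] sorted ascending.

  0 | W B7 → L1 miss [D]
  1 | W B7 → L1 hit [D]
  2 | W B5 → L2 miss [D]
  3 | R B6 → L0 miss [-]
  4 | R B6 → L0 hit [-]
  5 | R B3 → L0 miss [-]
  6 | R B8 → L2 miss wb→B5 [-]
  7 | W B8 → L2 hit [D]
  8 | R B5 → L2 miss wb→B8 [-]
  9 | W B5 → L2 hit [D]
  10 | R B1 → L1 miss wb→B7 [-]

DIRTY = [5]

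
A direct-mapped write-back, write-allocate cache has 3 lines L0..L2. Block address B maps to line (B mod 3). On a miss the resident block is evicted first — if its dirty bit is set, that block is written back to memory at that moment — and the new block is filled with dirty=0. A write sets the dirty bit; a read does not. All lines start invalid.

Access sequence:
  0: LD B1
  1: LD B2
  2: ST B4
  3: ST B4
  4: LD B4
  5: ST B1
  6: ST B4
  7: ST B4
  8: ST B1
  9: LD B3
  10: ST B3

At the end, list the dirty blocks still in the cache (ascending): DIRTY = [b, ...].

DIRTY = [1, 3]

  0 | R B1 → L1 miss [-]
  1 | R B2 → L2 miss [-]
  2 | W B4 → L1 miss [D]
  3 | W B4 → L1 hit [D]
  4 | R B4 → L1 hit [D]
  5 | W B1 → L1 miss wb→B4 [D]
  6 | W B4 → L1 miss wb→B1 [D]
  7 | W B4 → L1 hit [D]
  8 | W B1 → L1 miss wb→B4 [D]
  9 | R B3 → L0 miss [-]
  10 | W B3 → L0 hit [D]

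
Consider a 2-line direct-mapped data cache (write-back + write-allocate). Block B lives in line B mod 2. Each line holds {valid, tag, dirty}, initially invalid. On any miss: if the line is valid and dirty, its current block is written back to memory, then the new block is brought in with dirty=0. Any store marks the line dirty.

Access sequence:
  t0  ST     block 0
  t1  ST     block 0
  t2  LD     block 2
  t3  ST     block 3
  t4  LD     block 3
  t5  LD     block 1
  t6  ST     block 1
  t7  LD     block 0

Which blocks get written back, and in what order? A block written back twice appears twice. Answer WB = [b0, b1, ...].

0: W B0 -> L0 miss  d=D]
1: W B0 -> L0 hit  d=D]
2: R B2 -> L0 miss wb->B0  d=-]
3: W B3 -> L1 miss  d=D]
4: R B3 -> L1 hit  d=D]
5: R B1 -> L1 miss wb->B3  d=-]
6: W B1 -> L1 hit  d=D]
7: R B0 -> L0 miss  d=-]

WB = [0, 3]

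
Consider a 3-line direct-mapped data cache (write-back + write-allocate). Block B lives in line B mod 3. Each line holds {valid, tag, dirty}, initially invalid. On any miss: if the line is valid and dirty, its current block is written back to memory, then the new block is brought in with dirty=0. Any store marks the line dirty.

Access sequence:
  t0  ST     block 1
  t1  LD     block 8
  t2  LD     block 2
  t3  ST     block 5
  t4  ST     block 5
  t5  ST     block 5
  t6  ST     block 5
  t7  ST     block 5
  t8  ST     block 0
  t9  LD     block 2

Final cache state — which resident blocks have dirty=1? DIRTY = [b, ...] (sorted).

DIRTY = [0, 1]

0: W B1 -> L1 miss  d=D]
1: R B8 -> L2 miss  d=-]
2: R B2 -> L2 miss  d=-]
3: W B5 -> L2 miss  d=D]
4: W B5 -> L2 hit  d=D]
5: W B5 -> L2 hit  d=D]
6: W B5 -> L2 hit  d=D]
7: W B5 -> L2 hit  d=D]
8: W B0 -> L0 miss  d=D]
9: R B2 -> L2 miss wb->B5  d=-]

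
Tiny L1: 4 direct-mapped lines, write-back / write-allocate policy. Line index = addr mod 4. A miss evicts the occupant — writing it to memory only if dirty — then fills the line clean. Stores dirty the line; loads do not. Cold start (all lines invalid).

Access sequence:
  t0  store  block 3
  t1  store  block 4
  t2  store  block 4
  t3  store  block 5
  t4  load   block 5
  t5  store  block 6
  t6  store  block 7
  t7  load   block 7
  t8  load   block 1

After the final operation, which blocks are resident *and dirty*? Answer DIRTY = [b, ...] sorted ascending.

DIRTY = [4, 6, 7]

0: W B3 → L3 miss [D]
1: W B4 → L0 miss [D]
2: W B4 → L0 hit [D]
3: W B5 → L1 miss [D]
4: R B5 → L1 hit [D]
5: W B6 → L2 miss [D]
6: W B7 → L3 miss wb→B3 [D]
7: R B7 → L3 hit [D]
8: R B1 → L1 miss wb→B5 [-]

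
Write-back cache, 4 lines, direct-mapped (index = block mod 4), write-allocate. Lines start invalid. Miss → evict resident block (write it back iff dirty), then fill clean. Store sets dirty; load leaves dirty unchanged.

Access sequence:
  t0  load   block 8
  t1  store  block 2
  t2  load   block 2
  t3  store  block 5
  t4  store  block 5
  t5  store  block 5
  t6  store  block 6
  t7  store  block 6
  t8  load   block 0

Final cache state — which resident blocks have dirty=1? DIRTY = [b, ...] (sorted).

0: R B8 → L0 miss [-]
1: W B2 → L2 miss [D]
2: R B2 → L2 hit [D]
3: W B5 → L1 miss [D]
4: W B5 → L1 hit [D]
5: W B5 → L1 hit [D]
6: W B6 → L2 miss wb→B2 [D]
7: W B6 → L2 hit [D]
8: R B0 → L0 miss [-]

DIRTY = [5, 6]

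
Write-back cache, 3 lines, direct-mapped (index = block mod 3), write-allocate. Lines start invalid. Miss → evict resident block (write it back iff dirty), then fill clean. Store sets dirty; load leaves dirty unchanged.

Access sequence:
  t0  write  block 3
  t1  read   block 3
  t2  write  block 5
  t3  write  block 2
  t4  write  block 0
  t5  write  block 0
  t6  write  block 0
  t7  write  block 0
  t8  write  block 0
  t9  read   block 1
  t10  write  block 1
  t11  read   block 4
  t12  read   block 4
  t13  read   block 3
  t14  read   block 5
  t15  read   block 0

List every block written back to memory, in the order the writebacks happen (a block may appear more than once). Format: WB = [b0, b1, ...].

0: W B3 -> L0 miss  d=D]
1: R B3 -> L0 hit  d=D]
2: W B5 -> L2 miss  d=D]
3: W B2 -> L2 miss wb->B5  d=D]
4: W B0 -> L0 miss wb->B3  d=D]
5: W B0 -> L0 hit  d=D]
6: W B0 -> L0 hit  d=D]
7: W B0 -> L0 hit  d=D]
8: W B0 -> L0 hit  d=D]
9: R B1 -> L1 miss  d=-]
10: W B1 -> L1 hit  d=D]
11: R B4 -> L1 miss wb->B1  d=-]
12: R B4 -> L1 hit  d=-]
13: R B3 -> L0 miss wb->B0  d=-]
14: R B5 -> L2 miss wb->B2  d=-]
15: R B0 -> L0 miss  d=-]

WB = [5, 3, 1, 0, 2]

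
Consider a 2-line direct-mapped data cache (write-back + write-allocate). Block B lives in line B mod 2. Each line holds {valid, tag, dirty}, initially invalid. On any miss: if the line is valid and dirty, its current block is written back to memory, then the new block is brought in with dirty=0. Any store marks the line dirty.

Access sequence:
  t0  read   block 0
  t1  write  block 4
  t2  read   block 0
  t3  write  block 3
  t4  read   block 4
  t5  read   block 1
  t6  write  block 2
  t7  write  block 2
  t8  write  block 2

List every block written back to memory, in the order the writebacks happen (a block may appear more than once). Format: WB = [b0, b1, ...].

WB = [4, 3]

  0 | R B0 → L0 miss [-]
  1 | W B4 → L0 miss [D]
  2 | R B0 → L0 miss wb→B4 [-]
  3 | W B3 → L1 miss [D]
  4 | R B4 → L0 miss [-]
  5 | R B1 → L1 miss wb→B3 [-]
  6 | W B2 → L0 miss [D]
  7 | W B2 → L0 hit [D]
  8 | W B2 → L0 hit [D]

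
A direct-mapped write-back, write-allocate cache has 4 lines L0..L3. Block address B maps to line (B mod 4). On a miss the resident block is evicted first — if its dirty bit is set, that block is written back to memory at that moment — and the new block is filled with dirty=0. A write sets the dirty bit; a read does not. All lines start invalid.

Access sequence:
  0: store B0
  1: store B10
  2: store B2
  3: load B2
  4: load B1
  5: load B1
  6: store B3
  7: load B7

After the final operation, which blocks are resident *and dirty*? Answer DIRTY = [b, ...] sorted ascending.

0: W B0 → L0 miss [D]
1: W B10 → L2 miss [D]
2: W B2 → L2 miss wb→B10 [D]
3: R B2 → L2 hit [D]
4: R B1 → L1 miss [-]
5: R B1 → L1 hit [-]
6: W B3 → L3 miss [D]
7: R B7 → L3 miss wb→B3 [-]

DIRTY = [0, 2]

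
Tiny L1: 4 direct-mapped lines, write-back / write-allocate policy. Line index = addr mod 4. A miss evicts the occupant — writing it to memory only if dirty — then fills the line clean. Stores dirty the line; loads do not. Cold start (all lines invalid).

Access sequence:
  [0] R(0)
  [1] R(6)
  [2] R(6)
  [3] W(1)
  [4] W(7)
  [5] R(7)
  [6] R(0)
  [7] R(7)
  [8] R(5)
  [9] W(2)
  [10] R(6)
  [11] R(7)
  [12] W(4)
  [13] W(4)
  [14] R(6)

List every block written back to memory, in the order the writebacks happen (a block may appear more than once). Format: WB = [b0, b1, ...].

0: R B0 -> L0 miss  d=-]
1: R B6 -> L2 miss  d=-]
2: R B6 -> L2 hit  d=-]
3: W B1 -> L1 miss  d=D]
4: W B7 -> L3 miss  d=D]
5: R B7 -> L3 hit  d=D]
6: R B0 -> L0 hit  d=-]
7: R B7 -> L3 hit  d=D]
8: R B5 -> L1 miss wb->B1  d=-]
9: W B2 -> L2 miss  d=D]
10: R B6 -> L2 miss wb->B2  d=-]
11: R B7 -> L3 hit  d=D]
12: W B4 -> L0 miss  d=D]
13: W B4 -> L0 hit  d=D]
14: R B6 -> L2 hit  d=-]

WB = [1, 2]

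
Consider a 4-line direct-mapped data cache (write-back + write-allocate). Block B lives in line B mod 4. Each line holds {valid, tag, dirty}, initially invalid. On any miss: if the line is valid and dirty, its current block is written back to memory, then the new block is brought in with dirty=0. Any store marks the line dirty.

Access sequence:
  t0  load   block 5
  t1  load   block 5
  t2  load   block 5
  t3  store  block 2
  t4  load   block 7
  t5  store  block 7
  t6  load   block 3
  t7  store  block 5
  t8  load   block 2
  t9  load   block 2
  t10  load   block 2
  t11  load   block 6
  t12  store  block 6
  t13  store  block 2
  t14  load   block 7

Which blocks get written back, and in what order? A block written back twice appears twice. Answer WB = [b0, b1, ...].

0: R B5 → L1 miss [-]
1: R B5 → L1 hit [-]
2: R B5 → L1 hit [-]
3: W B2 → L2 miss [D]
4: R B7 → L3 miss [-]
5: W B7 → L3 hit [D]
6: R B3 → L3 miss wb→B7 [-]
7: W B5 → L1 hit [D]
8: R B2 → L2 hit [D]
9: R B2 → L2 hit [D]
10: R B2 → L2 hit [D]
11: R B6 → L2 miss wb→B2 [-]
12: W B6 → L2 hit [D]
13: W B2 → L2 miss wb→B6 [D]
14: R B7 → L3 miss [-]

WB = [7, 2, 6]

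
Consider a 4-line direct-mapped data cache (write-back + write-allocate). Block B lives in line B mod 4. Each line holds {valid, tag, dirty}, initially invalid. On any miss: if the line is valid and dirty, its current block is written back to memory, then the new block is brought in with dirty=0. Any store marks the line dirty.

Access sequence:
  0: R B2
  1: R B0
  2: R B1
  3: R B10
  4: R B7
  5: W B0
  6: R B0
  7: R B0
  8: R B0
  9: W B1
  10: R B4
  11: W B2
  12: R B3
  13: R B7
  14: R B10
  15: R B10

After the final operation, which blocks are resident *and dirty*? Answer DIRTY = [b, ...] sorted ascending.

DIRTY = [1]

  0 | R B2 → L2 miss [-]
  1 | R B0 → L0 miss [-]
  2 | R B1 → L1 miss [-]
  3 | R B10 → L2 miss [-]
  4 | R B7 → L3 miss [-]
  5 | W B0 → L0 hit [D]
  6 | R B0 → L0 hit [D]
  7 | R B0 → L0 hit [D]
  8 | R B0 → L0 hit [D]
  9 | W B1 → L1 hit [D]
  10 | R B4 → L0 miss wb→B0 [-]
  11 | W B2 → L2 miss [D]
  12 | R B3 → L3 miss [-]
  13 | R B7 → L3 miss [-]
  14 | R B10 → L2 miss wb→B2 [-]
  15 | R B10 → L2 hit [-]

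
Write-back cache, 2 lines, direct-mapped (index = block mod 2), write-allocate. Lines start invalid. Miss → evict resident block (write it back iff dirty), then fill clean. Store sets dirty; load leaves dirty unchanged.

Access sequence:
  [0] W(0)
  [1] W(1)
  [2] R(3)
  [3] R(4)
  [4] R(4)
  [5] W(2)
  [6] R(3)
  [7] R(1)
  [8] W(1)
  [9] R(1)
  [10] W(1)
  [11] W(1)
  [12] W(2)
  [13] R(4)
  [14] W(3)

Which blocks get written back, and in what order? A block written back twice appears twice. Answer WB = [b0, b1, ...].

WB = [1, 0, 2, 1]

0: W B0 -> L0 miss  d=D]
1: W B1 -> L1 miss  d=D]
2: R B3 -> L1 miss wb->B1  d=-]
3: R B4 -> L0 miss wb->B0  d=-]
4: R B4 -> L0 hit  d=-]
5: W B2 -> L0 miss  d=D]
6: R B3 -> L1 hit  d=-]
7: R B1 -> L1 miss  d=-]
8: W B1 -> L1 hit  d=D]
9: R B1 -> L1 hit  d=D]
10: W B1 -> L1 hit  d=D]
11: W B1 -> L1 hit  d=D]
12: W B2 -> L0 hit  d=D]
13: R B4 -> L0 miss wb->B2  d=-]
14: W B3 -> L1 miss wb->B1  d=D]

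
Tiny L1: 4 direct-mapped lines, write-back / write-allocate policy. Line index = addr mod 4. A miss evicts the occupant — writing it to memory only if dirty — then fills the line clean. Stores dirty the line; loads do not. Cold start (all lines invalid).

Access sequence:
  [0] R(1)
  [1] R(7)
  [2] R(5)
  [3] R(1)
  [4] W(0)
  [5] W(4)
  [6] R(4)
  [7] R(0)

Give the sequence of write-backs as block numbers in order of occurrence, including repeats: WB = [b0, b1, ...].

WB = [0, 4]

  0 | R B1 → L1 miss [-]
  1 | R B7 → L3 miss [-]
  2 | R B5 → L1 miss [-]
  3 | R B1 → L1 miss [-]
  4 | W B0 → L0 miss [D]
  5 | W B4 → L0 miss wb→B0 [D]
  6 | R B4 → L0 hit [D]
  7 | R B0 → L0 miss wb→B4 [-]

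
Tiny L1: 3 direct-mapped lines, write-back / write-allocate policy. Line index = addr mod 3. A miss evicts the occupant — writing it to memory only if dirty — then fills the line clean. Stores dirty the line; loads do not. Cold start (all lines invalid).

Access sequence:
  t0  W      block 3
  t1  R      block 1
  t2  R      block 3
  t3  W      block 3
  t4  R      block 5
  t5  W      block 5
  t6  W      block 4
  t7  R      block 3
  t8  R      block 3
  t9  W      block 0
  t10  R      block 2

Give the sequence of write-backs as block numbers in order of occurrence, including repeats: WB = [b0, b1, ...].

  0 | W B3 → L0 miss [D]
  1 | R B1 → L1 miss [-]
  2 | R B3 → L0 hit [D]
  3 | W B3 → L0 hit [D]
  4 | R B5 → L2 miss [-]
  5 | W B5 → L2 hit [D]
  6 | W B4 → L1 miss [D]
  7 | R B3 → L0 hit [D]
  8 | R B3 → L0 hit [D]
  9 | W B0 → L0 miss wb→B3 [D]
  10 | R B2 → L2 miss wb→B5 [-]

WB = [3, 5]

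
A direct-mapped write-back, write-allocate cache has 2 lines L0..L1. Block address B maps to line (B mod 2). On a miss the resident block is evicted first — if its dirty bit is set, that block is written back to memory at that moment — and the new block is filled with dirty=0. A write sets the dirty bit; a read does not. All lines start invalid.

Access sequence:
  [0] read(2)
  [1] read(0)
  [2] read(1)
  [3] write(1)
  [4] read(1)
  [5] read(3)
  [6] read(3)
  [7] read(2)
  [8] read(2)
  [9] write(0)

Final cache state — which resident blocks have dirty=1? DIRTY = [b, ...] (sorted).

  0 | R B2 → L0 miss [-]
  1 | R B0 → L0 miss [-]
  2 | R B1 → L1 miss [-]
  3 | W B1 → L1 hit [D]
  4 | R B1 → L1 hit [D]
  5 | R B3 → L1 miss wb→B1 [-]
  6 | R B3 → L1 hit [-]
  7 | R B2 → L0 miss [-]
  8 | R B2 → L0 hit [-]
  9 | W B0 → L0 miss [D]

DIRTY = [0]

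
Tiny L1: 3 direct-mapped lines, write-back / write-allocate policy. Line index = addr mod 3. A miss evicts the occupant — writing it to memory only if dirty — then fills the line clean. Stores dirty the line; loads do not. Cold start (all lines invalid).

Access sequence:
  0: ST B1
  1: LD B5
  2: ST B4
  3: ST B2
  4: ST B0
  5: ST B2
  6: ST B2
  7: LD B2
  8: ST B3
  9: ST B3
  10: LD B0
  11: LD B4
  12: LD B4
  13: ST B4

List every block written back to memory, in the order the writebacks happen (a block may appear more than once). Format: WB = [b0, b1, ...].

0: W B1 -> L1 miss  d=D]
1: R B5 -> L2 miss  d=-]
2: W B4 -> L1 miss wb->B1  d=D]
3: W B2 -> L2 miss  d=D]
4: W B0 -> L0 miss  d=D]
5: W B2 -> L2 hit  d=D]
6: W B2 -> L2 hit  d=D]
7: R B2 -> L2 hit  d=D]
8: W B3 -> L0 miss wb->B0  d=D]
9: W B3 -> L0 hit  d=D]
10: R B0 -> L0 miss wb->B3  d=-]
11: R B4 -> L1 hit  d=D]
12: R B4 -> L1 hit  d=D]
13: W B4 -> L1 hit  d=D]

WB = [1, 0, 3]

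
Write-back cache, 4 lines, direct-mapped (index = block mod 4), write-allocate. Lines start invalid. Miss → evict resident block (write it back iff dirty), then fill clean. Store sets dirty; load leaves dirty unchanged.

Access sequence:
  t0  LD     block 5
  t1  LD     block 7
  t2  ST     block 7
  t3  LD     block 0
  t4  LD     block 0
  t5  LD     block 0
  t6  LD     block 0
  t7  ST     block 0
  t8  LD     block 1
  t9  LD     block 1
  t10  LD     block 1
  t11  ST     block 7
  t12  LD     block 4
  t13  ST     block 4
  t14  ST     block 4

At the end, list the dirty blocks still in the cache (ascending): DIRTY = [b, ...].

DIRTY = [4, 7]

0: R B5 → L1 miss [-]
1: R B7 → L3 miss [-]
2: W B7 → L3 hit [D]
3: R B0 → L0 miss [-]
4: R B0 → L0 hit [-]
5: R B0 → L0 hit [-]
6: R B0 → L0 hit [-]
7: W B0 → L0 hit [D]
8: R B1 → L1 miss [-]
9: R B1 → L1 hit [-]
10: R B1 → L1 hit [-]
11: W B7 → L3 hit [D]
12: R B4 → L0 miss wb→B0 [-]
13: W B4 → L0 hit [D]
14: W B4 → L0 hit [D]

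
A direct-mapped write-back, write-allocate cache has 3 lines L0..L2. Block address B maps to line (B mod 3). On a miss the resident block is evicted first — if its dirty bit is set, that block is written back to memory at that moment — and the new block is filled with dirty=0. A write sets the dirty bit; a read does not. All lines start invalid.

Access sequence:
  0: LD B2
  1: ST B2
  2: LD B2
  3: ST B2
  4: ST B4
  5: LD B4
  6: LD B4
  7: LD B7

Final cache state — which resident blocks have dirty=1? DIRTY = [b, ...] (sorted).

DIRTY = [2]

0: R B2 -> L2 miss  d=-]
1: W B2 -> L2 hit  d=D]
2: R B2 -> L2 hit  d=D]
3: W B2 -> L2 hit  d=D]
4: W B4 -> L1 miss  d=D]
5: R B4 -> L1 hit  d=D]
6: R B4 -> L1 hit  d=D]
7: R B7 -> L1 miss wb->B4  d=-]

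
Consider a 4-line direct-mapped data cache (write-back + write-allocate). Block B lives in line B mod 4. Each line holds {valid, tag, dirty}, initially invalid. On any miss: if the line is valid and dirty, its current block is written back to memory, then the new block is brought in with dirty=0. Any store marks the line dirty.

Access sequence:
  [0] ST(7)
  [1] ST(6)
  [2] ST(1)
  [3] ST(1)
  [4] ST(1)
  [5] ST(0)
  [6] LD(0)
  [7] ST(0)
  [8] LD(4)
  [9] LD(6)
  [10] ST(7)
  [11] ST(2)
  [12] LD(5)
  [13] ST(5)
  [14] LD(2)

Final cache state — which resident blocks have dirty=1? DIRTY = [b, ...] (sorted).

DIRTY = [2, 5, 7]

0: W B7 -> L3 miss  d=D]
1: W B6 -> L2 miss  d=D]
2: W B1 -> L1 miss  d=D]
3: W B1 -> L1 hit  d=D]
4: W B1 -> L1 hit  d=D]
5: W B0 -> L0 miss  d=D]
6: R B0 -> L0 hit  d=D]
7: W B0 -> L0 hit  d=D]
8: R B4 -> L0 miss wb->B0  d=-]
9: R B6 -> L2 hit  d=D]
10: W B7 -> L3 hit  d=D]
11: W B2 -> L2 miss wb->B6  d=D]
12: R B5 -> L1 miss wb->B1  d=-]
13: W B5 -> L1 hit  d=D]
14: R B2 -> L2 hit  d=D]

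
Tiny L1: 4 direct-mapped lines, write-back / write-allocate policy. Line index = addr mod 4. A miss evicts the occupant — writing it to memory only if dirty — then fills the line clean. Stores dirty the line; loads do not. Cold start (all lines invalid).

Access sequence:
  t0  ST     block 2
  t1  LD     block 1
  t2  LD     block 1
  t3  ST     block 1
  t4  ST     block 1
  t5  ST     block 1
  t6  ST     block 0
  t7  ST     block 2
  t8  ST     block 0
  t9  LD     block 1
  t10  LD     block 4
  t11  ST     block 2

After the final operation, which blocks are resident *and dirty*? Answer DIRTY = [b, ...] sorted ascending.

DIRTY = [1, 2]

0: W B2 -> L2 miss  d=D]
1: R B1 -> L1 miss  d=-]
2: R B1 -> L1 hit  d=-]
3: W B1 -> L1 hit  d=D]
4: W B1 -> L1 hit  d=D]
5: W B1 -> L1 hit  d=D]
6: W B0 -> L0 miss  d=D]
7: W B2 -> L2 hit  d=D]
8: W B0 -> L0 hit  d=D]
9: R B1 -> L1 hit  d=D]
10: R B4 -> L0 miss wb->B0  d=-]
11: W B2 -> L2 hit  d=D]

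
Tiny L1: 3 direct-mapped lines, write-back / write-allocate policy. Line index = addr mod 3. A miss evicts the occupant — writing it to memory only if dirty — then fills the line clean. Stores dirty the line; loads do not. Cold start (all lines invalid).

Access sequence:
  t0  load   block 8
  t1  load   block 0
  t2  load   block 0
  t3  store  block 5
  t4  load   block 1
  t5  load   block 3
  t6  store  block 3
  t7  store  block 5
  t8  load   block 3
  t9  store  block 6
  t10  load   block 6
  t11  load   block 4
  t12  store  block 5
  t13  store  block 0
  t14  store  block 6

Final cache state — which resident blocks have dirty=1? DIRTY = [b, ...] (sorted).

0: R B8 -> L2 miss  d=-]
1: R B0 -> L0 miss  d=-]
2: R B0 -> L0 hit  d=-]
3: W B5 -> L2 miss  d=D]
4: R B1 -> L1 miss  d=-]
5: R B3 -> L0 miss  d=-]
6: W B3 -> L0 hit  d=D]
7: W B5 -> L2 hit  d=D]
8: R B3 -> L0 hit  d=D]
9: W B6 -> L0 miss wb->B3  d=D]
10: R B6 -> L0 hit  d=D]
11: R B4 -> L1 miss  d=-]
12: W B5 -> L2 hit  d=D]
13: W B0 -> L0 miss wb->B6  d=D]
14: W B6 -> L0 miss wb->B0  d=D]

DIRTY = [5, 6]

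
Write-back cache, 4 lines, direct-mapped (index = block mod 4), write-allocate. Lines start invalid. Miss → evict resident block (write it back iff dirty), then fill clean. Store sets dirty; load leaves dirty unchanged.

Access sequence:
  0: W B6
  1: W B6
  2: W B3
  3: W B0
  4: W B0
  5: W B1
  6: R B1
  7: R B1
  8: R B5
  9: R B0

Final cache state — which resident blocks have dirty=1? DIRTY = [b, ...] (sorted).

DIRTY = [0, 3, 6]

0: W B6 -> L2 miss  d=D]
1: W B6 -> L2 hit  d=D]
2: W B3 -> L3 miss  d=D]
3: W B0 -> L0 miss  d=D]
4: W B0 -> L0 hit  d=D]
5: W B1 -> L1 miss  d=D]
6: R B1 -> L1 hit  d=D]
7: R B1 -> L1 hit  d=D]
8: R B5 -> L1 miss wb->B1  d=-]
9: R B0 -> L0 hit  d=D]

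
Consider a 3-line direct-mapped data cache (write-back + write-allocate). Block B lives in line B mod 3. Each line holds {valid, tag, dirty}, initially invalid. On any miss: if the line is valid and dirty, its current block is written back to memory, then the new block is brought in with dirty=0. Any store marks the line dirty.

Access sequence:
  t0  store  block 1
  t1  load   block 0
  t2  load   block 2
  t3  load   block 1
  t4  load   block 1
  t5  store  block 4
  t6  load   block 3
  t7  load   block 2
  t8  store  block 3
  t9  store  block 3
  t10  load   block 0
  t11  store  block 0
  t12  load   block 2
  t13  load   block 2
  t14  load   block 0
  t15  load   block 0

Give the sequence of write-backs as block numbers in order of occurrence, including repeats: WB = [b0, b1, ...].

0: W B1 -> L1 miss  d=D]
1: R B0 -> L0 miss  d=-]
2: R B2 -> L2 miss  d=-]
3: R B1 -> L1 hit  d=D]
4: R B1 -> L1 hit  d=D]
5: W B4 -> L1 miss wb->B1  d=D]
6: R B3 -> L0 miss  d=-]
7: R B2 -> L2 hit  d=-]
8: W B3 -> L0 hit  d=D]
9: W B3 -> L0 hit  d=D]
10: R B0 -> L0 miss wb->B3  d=-]
11: W B0 -> L0 hit  d=D]
12: R B2 -> L2 hit  d=-]
13: R B2 -> L2 hit  d=-]
14: R B0 -> L0 hit  d=D]
15: R B0 -> L0 hit  d=D]

WB = [1, 3]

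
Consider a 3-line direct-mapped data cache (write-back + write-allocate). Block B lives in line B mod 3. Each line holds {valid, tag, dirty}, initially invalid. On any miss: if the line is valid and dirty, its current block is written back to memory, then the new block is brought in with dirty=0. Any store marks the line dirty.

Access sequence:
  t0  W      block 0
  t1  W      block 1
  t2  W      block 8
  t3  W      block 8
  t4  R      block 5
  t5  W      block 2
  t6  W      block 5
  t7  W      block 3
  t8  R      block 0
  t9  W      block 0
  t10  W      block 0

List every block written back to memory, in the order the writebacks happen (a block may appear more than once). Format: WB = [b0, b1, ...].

WB = [8, 2, 0, 3]

0: W B0 → L0 miss [D]
1: W B1 → L1 miss [D]
2: W B8 → L2 miss [D]
3: W B8 → L2 hit [D]
4: R B5 → L2 miss wb→B8 [-]
5: W B2 → L2 miss [D]
6: W B5 → L2 miss wb→B2 [D]
7: W B3 → L0 miss wb→B0 [D]
8: R B0 → L0 miss wb→B3 [-]
9: W B0 → L0 hit [D]
10: W B0 → L0 hit [D]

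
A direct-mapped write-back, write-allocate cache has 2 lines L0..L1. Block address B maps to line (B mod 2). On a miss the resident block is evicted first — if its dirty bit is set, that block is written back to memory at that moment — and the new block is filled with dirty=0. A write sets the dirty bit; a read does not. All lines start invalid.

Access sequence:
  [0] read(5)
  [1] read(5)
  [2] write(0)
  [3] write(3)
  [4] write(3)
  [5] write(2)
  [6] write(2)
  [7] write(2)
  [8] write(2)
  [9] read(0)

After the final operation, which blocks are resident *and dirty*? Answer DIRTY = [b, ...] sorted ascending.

DIRTY = [3]

  0 | R B5 → L1 miss [-]
  1 | R B5 → L1 hit [-]
  2 | W B0 → L0 miss [D]
  3 | W B3 → L1 miss [D]
  4 | W B3 → L1 hit [D]
  5 | W B2 → L0 miss wb→B0 [D]
  6 | W B2 → L0 hit [D]
  7 | W B2 → L0 hit [D]
  8 | W B2 → L0 hit [D]
  9 | R B0 → L0 miss wb→B2 [-]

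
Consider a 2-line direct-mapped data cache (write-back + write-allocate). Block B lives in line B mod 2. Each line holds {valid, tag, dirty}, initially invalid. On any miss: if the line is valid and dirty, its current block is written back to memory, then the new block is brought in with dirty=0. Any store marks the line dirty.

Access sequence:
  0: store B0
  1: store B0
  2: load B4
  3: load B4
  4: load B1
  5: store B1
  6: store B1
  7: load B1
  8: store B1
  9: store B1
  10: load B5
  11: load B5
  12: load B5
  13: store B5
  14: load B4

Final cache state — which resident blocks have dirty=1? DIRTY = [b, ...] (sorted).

  0 | W B0 → L0 miss [D]
  1 | W B0 → L0 hit [D]
  2 | R B4 → L0 miss wb→B0 [-]
  3 | R B4 → L0 hit [-]
  4 | R B1 → L1 miss [-]
  5 | W B1 → L1 hit [D]
  6 | W B1 → L1 hit [D]
  7 | R B1 → L1 hit [D]
  8 | W B1 → L1 hit [D]
  9 | W B1 → L1 hit [D]
  10 | R B5 → L1 miss wb→B1 [-]
  11 | R B5 → L1 hit [-]
  12 | R B5 → L1 hit [-]
  13 | W B5 → L1 hit [D]
  14 | R B4 → L0 hit [-]

DIRTY = [5]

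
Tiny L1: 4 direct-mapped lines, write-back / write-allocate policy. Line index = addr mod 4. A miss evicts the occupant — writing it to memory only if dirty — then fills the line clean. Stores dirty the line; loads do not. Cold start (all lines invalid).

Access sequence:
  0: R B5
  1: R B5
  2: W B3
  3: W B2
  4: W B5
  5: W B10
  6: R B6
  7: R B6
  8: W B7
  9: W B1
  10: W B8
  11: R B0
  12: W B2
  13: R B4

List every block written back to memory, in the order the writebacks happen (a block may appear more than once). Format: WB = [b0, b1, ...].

  0 | R B5 → L1 miss [-]
  1 | R B5 → L1 hit [-]
  2 | W B3 → L3 miss [D]
  3 | W B2 → L2 miss [D]
  4 | W B5 → L1 hit [D]
  5 | W B10 → L2 miss wb→B2 [D]
  6 | R B6 → L2 miss wb→B10 [-]
  7 | R B6 → L2 hit [-]
  8 | W B7 → L3 miss wb→B3 [D]
  9 | W B1 → L1 miss wb→B5 [D]
  10 | W B8 → L0 miss [D]
  11 | R B0 → L0 miss wb→B8 [-]
  12 | W B2 → L2 miss [D]
  13 | R B4 → L0 miss [-]

WB = [2, 10, 3, 5, 8]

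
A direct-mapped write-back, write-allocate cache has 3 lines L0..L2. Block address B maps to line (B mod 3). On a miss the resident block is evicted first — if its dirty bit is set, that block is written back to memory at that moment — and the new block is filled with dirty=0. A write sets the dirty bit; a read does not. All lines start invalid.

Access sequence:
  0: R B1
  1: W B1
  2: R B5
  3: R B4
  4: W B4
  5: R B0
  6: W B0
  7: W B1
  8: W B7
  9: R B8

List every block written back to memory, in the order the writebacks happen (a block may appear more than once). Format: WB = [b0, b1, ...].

  0 | R B1 → L1 miss [-]
  1 | W B1 → L1 hit [D]
  2 | R B5 → L2 miss [-]
  3 | R B4 → L1 miss wb→B1 [-]
  4 | W B4 → L1 hit [D]
  5 | R B0 → L0 miss [-]
  6 | W B0 → L0 hit [D]
  7 | W B1 → L1 miss wb→B4 [D]
  8 | W B7 → L1 miss wb→B1 [D]
  9 | R B8 → L2 miss [-]

WB = [1, 4, 1]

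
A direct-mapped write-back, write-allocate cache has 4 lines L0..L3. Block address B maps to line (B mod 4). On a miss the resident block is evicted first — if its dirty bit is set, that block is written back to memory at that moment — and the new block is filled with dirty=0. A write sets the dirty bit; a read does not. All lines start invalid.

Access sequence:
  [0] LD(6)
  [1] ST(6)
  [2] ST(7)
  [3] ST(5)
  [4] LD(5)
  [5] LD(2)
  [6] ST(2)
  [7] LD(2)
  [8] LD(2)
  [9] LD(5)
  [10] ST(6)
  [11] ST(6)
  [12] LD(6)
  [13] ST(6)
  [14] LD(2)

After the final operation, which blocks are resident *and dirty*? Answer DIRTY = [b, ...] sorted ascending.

DIRTY = [5, 7]

0: R B6 → L2 miss [-]
1: W B6 → L2 hit [D]
2: W B7 → L3 miss [D]
3: W B5 → L1 miss [D]
4: R B5 → L1 hit [D]
5: R B2 → L2 miss wb→B6 [-]
6: W B2 → L2 hit [D]
7: R B2 → L2 hit [D]
8: R B2 → L2 hit [D]
9: R B5 → L1 hit [D]
10: W B6 → L2 miss wb→B2 [D]
11: W B6 → L2 hit [D]
12: R B6 → L2 hit [D]
13: W B6 → L2 hit [D]
14: R B2 → L2 miss wb→B6 [-]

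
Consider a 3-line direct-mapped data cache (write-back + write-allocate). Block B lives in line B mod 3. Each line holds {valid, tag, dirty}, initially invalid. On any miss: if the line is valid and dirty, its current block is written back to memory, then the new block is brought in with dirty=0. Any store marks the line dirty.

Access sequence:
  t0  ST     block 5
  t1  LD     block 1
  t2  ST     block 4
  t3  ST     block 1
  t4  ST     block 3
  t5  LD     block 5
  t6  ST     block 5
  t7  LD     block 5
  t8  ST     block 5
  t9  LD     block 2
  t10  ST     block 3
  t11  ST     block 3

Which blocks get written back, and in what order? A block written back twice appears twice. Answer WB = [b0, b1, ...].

WB = [4, 5]

  0 | W B5 → L2 miss [D]
  1 | R B1 → L1 miss [-]
  2 | W B4 → L1 miss [D]
  3 | W B1 → L1 miss wb→B4 [D]
  4 | W B3 → L0 miss [D]
  5 | R B5 → L2 hit [D]
  6 | W B5 → L2 hit [D]
  7 | R B5 → L2 hit [D]
  8 | W B5 → L2 hit [D]
  9 | R B2 → L2 miss wb→B5 [-]
  10 | W B3 → L0 hit [D]
  11 | W B3 → L0 hit [D]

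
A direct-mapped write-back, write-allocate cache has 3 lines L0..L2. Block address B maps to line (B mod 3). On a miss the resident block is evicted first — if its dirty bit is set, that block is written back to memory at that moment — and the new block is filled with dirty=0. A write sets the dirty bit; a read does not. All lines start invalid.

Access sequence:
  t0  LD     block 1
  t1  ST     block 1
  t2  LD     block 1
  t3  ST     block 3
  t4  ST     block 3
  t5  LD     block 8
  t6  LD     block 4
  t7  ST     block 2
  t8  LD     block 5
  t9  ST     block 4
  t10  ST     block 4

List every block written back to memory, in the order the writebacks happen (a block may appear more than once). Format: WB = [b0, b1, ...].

WB = [1, 2]

  0 | R B1 → L1 miss [-]
  1 | W B1 → L1 hit [D]
  2 | R B1 → L1 hit [D]
  3 | W B3 → L0 miss [D]
  4 | W B3 → L0 hit [D]
  5 | R B8 → L2 miss [-]
  6 | R B4 → L1 miss wb→B1 [-]
  7 | W B2 → L2 miss [D]
  8 | R B5 → L2 miss wb→B2 [-]
  9 | W B4 → L1 hit [D]
  10 | W B4 → L1 hit [D]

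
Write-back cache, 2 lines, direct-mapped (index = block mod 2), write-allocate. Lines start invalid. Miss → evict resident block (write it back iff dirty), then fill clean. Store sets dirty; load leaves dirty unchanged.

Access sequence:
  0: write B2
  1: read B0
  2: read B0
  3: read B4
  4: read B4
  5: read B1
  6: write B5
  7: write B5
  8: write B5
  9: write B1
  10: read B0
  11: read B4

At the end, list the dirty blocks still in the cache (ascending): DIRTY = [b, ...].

0: W B2 → L0 miss [D]
1: R B0 → L0 miss wb→B2 [-]
2: R B0 → L0 hit [-]
3: R B4 → L0 miss [-]
4: R B4 → L0 hit [-]
5: R B1 → L1 miss [-]
6: W B5 → L1 miss [D]
7: W B5 → L1 hit [D]
8: W B5 → L1 hit [D]
9: W B1 → L1 miss wb→B5 [D]
10: R B0 → L0 miss [-]
11: R B4 → L0 miss [-]

DIRTY = [1]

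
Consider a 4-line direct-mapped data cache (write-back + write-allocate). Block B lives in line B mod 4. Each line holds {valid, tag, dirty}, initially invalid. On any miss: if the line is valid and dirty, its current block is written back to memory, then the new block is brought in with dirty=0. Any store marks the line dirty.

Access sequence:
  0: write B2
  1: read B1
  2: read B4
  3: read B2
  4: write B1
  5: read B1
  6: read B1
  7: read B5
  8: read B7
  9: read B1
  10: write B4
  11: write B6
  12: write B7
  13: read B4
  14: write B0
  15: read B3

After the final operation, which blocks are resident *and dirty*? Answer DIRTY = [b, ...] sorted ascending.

DIRTY = [0, 6]

0: W B2 → L2 miss [D]
1: R B1 → L1 miss [-]
2: R B4 → L0 miss [-]
3: R B2 → L2 hit [D]
4: W B1 → L1 hit [D]
5: R B1 → L1 hit [D]
6: R B1 → L1 hit [D]
7: R B5 → L1 miss wb→B1 [-]
8: R B7 → L3 miss [-]
9: R B1 → L1 miss [-]
10: W B4 → L0 hit [D]
11: W B6 → L2 miss wb→B2 [D]
12: W B7 → L3 hit [D]
13: R B4 → L0 hit [D]
14: W B0 → L0 miss wb→B4 [D]
15: R B3 → L3 miss wb→B7 [-]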